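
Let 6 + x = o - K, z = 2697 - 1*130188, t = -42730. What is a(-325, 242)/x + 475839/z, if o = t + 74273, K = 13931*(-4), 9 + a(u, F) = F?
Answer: -151987112/40750887 ≈ -3.7297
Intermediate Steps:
a(u, F) = -9 + F
K = -55724
o = 31543 (o = -42730 + 74273 = 31543)
z = -127491 (z = 2697 - 130188 = -127491)
x = 87261 (x = -6 + (31543 - 1*(-55724)) = -6 + (31543 + 55724) = -6 + 87267 = 87261)
a(-325, 242)/x + 475839/z = (-9 + 242)/87261 + 475839/(-127491) = 233*(1/87261) + 475839*(-1/127491) = 233/87261 - 1743/467 = -151987112/40750887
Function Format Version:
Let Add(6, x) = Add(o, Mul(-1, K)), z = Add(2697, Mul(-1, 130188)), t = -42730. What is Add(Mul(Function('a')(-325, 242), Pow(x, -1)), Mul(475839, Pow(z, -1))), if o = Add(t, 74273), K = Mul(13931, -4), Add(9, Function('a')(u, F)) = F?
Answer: Rational(-151987112, 40750887) ≈ -3.7297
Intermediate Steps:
Function('a')(u, F) = Add(-9, F)
K = -55724
o = 31543 (o = Add(-42730, 74273) = 31543)
z = -127491 (z = Add(2697, -130188) = -127491)
x = 87261 (x = Add(-6, Add(31543, Mul(-1, -55724))) = Add(-6, Add(31543, 55724)) = Add(-6, 87267) = 87261)
Add(Mul(Function('a')(-325, 242), Pow(x, -1)), Mul(475839, Pow(z, -1))) = Add(Mul(Add(-9, 242), Pow(87261, -1)), Mul(475839, Pow(-127491, -1))) = Add(Mul(233, Rational(1, 87261)), Mul(475839, Rational(-1, 127491))) = Add(Rational(233, 87261), Rational(-1743, 467)) = Rational(-151987112, 40750887)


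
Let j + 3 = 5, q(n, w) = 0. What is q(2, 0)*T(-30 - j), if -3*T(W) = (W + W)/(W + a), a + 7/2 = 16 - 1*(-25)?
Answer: 0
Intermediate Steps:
a = 75/2 (a = -7/2 + (16 - 1*(-25)) = -7/2 + (16 + 25) = -7/2 + 41 = 75/2 ≈ 37.500)
j = 2 (j = -3 + 5 = 2)
T(W) = -2*W/(3*(75/2 + W)) (T(W) = -(W + W)/(3*(W + 75/2)) = -2*W/(3*(75/2 + W)))
q(2, 0)*T(-30 - j) = 0*(-4*(-30 - 1*2)/(225 + 6*(-30 - 1*2))) = 0*(-4*(-30 - 2)/(225 + 6*(-30 - 2))) = 0*(-4*(-32)/(225 + 6*(-32))) = 0*(-4*(-32)/(225 - 192)) = 0*(-4*(-32)/33) = 0*(-4*(-32)*1/33) = 0*(128/33) = 0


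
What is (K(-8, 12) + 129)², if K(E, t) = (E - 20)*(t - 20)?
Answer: 124609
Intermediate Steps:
K(E, t) = (-20 + E)*(-20 + t)
(K(-8, 12) + 129)² = ((400 - 20*(-8) - 20*12 - 8*12) + 129)² = ((400 + 160 - 240 - 96) + 129)² = (224 + 129)² = 353² = 124609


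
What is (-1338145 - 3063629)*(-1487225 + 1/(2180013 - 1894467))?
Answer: 311551070992572021/47591 ≈ 6.5464e+12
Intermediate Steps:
(-1338145 - 3063629)*(-1487225 + 1/(2180013 - 1894467)) = -4401774*(-1487225 + 1/285546) = -4401774*(-424671149849/285546) = 311551070992572021/47591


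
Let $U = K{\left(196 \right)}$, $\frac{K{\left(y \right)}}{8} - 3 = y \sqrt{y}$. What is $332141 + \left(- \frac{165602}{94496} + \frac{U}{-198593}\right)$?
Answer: $\frac{3116502063437983}{9383122064} \approx 3.3214 \cdot 10^{5}$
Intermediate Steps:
$K{\left(y \right)} = 24 + 8 y^{\frac{3}{2}}$ ($K{\left(y \right)} = 24 + 8 y \sqrt{y} = 24 + 8 y^{\frac{3}{2}}$)
$U = 21976$ ($U = 24 + 8 \cdot 196^{\frac{3}{2}} = 24 + 8 \cdot 2744 = 24 + 21952 = 21976$)
$332141 + \left(- \frac{165602}{94496} + \frac{U}{-198593}\right) = 332141 + \left(- \frac{165602}{94496} + \frac{21976}{-198593}\right) = 332141 + \left(\left(-165602\right) \frac{1}{94496} + 21976 \left(- \frac{1}{198593}\right)\right) = 332141 - \frac{17482021041}{9383122064} = \frac{3116502063437983}{9383122064}$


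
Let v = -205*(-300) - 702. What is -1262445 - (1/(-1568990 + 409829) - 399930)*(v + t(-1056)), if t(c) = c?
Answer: 9231309222032919/386387 ≈ 2.3891e+10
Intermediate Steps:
v = 60798 (v = 61500 - 702 = 60798)
-1262445 - (1/(-1568990 + 409829) - 399930)*(v + t(-1056)) = -1262445 - (1/(-1568990 + 409829) - 399930)*(60798 - 1056) = -1262445 - (1/(-1159161) - 399930)*59742 = -1262445 - (-1/1159161 - 399930)*59742 = -1262445 - (-463583258731)*59742/1159161 = -1262445 - 1*(-9231797014369134/386387) = -1262445 + 9231797014369134/386387 = 9231309222032919/386387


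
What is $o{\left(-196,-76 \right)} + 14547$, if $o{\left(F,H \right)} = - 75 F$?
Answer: $29247$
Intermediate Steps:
$o{\left(-196,-76 \right)} + 14547 = \left(-75\right) \left(-196\right) + 14547 = 14700 + 14547 = 29247$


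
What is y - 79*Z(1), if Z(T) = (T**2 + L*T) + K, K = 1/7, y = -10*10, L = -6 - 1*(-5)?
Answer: -779/7 ≈ -111.29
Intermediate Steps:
L = -1 (L = -6 + 5 = -1)
y = -100
K = 1/7 ≈ 0.14286
Z(T) = 1/7 + T**2 - T (Z(T) = (T**2 - T) + 1/7 = 1/7 + T**2 - T)
y - 79*Z(1) = -100 - 79*(1/7 + 1**2 - 1*1) = -100 - 79*(1/7 + 1 - 1) = -100 - 79*1/7 = -100 - 79/7 = -779/7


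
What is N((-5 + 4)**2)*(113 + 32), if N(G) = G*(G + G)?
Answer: 290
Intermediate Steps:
N(G) = 2*G**2 (N(G) = G*(2*G) = 2*G**2)
N((-5 + 4)**2)*(113 + 32) = (2*((-5 + 4)**2)**2)*(113 + 32) = (2*((-1)**2)**2)*145 = (2*1**2)*145 = (2*1)*145 = 2*145 = 290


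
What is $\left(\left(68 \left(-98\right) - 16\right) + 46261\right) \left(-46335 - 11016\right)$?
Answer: $-2270009931$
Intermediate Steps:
$\left(\left(68 \left(-98\right) - 16\right) + 46261\right) \left(-46335 - 11016\right) = \left(\left(-6664 - 16\right) + 46261\right) \left(-57351\right) = \left(-6680 + 46261\right) \left(-57351\right) = 39581 \left(-57351\right) = -2270009931$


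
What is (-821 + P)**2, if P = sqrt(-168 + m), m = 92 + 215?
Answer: (821 - sqrt(139))**2 ≈ 6.5482e+5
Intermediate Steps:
m = 307
P = sqrt(139) (P = sqrt(-168 + 307) = sqrt(139) ≈ 11.790)
(-821 + P)**2 = (-821 + sqrt(139))**2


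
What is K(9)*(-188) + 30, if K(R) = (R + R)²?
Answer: -60882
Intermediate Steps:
K(R) = 4*R² (K(R) = (2*R)² = 4*R²)
K(9)*(-188) + 30 = (4*9²)*(-188) + 30 = (4*81)*(-188) + 30 = 324*(-188) + 30 = -60912 + 30 = -60882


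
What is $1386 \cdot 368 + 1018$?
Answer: $511066$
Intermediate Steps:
$1386 \cdot 368 + 1018 = 510048 + 1018 = 511066$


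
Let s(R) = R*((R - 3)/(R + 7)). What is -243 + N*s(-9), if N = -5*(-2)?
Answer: -783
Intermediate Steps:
N = 10
s(R) = R*(-3 + R)/(7 + R) (s(R) = R*((-3 + R)/(7 + R)) = R*(-3 + R)/(7 + R))
-243 + N*s(-9) = -243 + 10*(-9*(-3 - 9)/(7 - 9)) = -243 + 10*(-9*(-12)/(-2)) = -243 + 10*(-9*(-1/2)*(-12)) = -243 + 10*(-54) = -243 - 540 = -783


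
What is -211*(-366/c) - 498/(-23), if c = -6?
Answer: -295535/23 ≈ -12849.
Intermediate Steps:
-211*(-366/c) - 498/(-23) = -211/((-6/(-366))) - 498/(-23) = -211/((-6*(-1/366))) - 498*(-1/23) = -211/1/61 + 498/23 = -211*61 + 498/23 = -12871 + 498/23 = -295535/23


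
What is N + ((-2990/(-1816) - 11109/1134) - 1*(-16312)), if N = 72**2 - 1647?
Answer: 486418283/24516 ≈ 19841.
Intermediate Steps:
N = 3537 (N = 5184 - 1647 = 3537)
N + ((-2990/(-1816) - 11109/1134) - 1*(-16312)) = 3537 + ((-2990/(-1816) - 11109/1134) - 1*(-16312)) = 3537 + ((-2990*(-1/1816) - 11109*1/1134) + 16312) = 3537 + ((1495/908 - 529/54) + 16312) = 3537 + (-199801/24516 + 16312) = 3537 + 399705191/24516 = 486418283/24516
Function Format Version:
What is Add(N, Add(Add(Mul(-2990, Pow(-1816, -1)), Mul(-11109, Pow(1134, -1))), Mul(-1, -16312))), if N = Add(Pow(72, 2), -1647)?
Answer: Rational(486418283, 24516) ≈ 19841.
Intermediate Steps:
N = 3537 (N = Add(5184, -1647) = 3537)
Add(N, Add(Add(Mul(-2990, Pow(-1816, -1)), Mul(-11109, Pow(1134, -1))), Mul(-1, -16312))) = Add(3537, Add(Add(Mul(-2990, Pow(-1816, -1)), Mul(-11109, Pow(1134, -1))), Mul(-1, -16312))) = Add(3537, Add(Add(Mul(-2990, Rational(-1, 1816)), Mul(-11109, Rational(1, 1134))), 16312)) = Add(3537, Add(Add(Rational(1495, 908), Rational(-529, 54)), 16312)) = Add(3537, Add(Rational(-199801, 24516), 16312)) = Add(3537, Rational(399705191, 24516)) = Rational(486418283, 24516)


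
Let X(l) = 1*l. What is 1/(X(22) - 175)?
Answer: -1/153 ≈ -0.0065359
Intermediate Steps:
X(l) = l
1/(X(22) - 175) = 1/(22 - 175) = 1/(-153) = -1/153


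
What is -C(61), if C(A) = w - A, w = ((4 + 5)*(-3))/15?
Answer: 314/5 ≈ 62.800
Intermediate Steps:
w = -9/5 (w = (9*(-3))*(1/15) = -27*1/15 = -9/5 ≈ -1.8000)
C(A) = -9/5 - A
-C(61) = -(-9/5 - 1*61) = -(-9/5 - 61) = -1*(-314/5) = 314/5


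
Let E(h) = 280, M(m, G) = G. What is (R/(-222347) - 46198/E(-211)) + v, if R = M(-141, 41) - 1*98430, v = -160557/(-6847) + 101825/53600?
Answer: -15902594694365201/114241639571360 ≈ -139.20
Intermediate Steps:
v = 372122039/14679968 (v = -160557*(-1/6847) + 101825*(1/53600) = 160557/6847 + 4073/2144 = 372122039/14679968 ≈ 25.349)
R = -98389 (R = 41 - 1*98430 = 41 - 98430 = -98389)
(R/(-222347) - 46198/E(-211)) + v = (-98389/(-222347) - 46198/280) + 372122039/14679968 = (-98389*(-1/222347) - 46198*1/280) + 372122039/14679968 = (98389/222347 - 23099/140) + 372122039/14679968 = -5122218893/31128580 + 372122039/14679968 = -15902594694365201/114241639571360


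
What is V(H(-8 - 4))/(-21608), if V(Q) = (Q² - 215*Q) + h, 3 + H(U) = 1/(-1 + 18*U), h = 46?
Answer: -16505129/508749556 ≈ -0.032443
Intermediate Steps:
H(U) = -3 + 1/(-1 + 18*U)
V(Q) = 46 + Q² - 215*Q (V(Q) = (Q² - 215*Q) + 46 = 46 + Q² - 215*Q)
V(H(-8 - 4))/(-21608) = (46 + (2*(2 - 27*(-8 - 4))/(-1 + 18*(-8 - 4)))² - 430*(2 - 27*(-8 - 4))/(-1 + 18*(-8 - 4)))/(-21608) = (46 + (2*(2 - 27*(-12))/(-1 + 18*(-12)))² - 430*(2 - 27*(-12))/(-1 + 18*(-12)))*(-1/21608) = (46 + (2*(2 + 324)/(-1 - 216))² - 430*(2 + 324)/(-1 - 216))*(-1/21608) = (46 + (2*326/(-217))² - 430*326/(-217))*(-1/21608) = (46 + (2*(-1/217)*326)² - 430*(-1)*326/217)*(-1/21608) = (46 + (-652/217)² - 215*(-652/217))*(-1/21608) = (46 + 425104/47089 + 140180/217)*(-1/21608) = (33010258/47089)*(-1/21608) = -16505129/508749556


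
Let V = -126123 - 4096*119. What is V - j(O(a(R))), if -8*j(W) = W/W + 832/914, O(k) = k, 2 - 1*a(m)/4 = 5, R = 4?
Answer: -2243126959/3656 ≈ -6.1355e+5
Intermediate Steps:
a(m) = -12 (a(m) = 8 - 4*5 = 8 - 20 = -12)
j(W) = -873/3656 (j(W) = -(W/W + 832/914)/8 = -(1 + 832*(1/914))/8 = -(1 + 416/457)/8 = -⅛*873/457 = -873/3656)
V = -613547 (V = -126123 - 487424 = -613547)
V - j(O(a(R))) = -613547 - 1*(-873/3656) = -613547 + 873/3656 = -2243126959/3656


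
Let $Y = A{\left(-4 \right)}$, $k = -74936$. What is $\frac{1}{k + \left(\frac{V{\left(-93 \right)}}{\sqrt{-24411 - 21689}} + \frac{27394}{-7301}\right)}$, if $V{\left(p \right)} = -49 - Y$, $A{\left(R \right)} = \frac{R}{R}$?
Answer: $- \frac{368305216456786}{27600701614533301185} - \frac{53304601 i \sqrt{461}}{27600701614533301185} \approx -1.3344 \cdot 10^{-5} - 4.1466 \cdot 10^{-11} i$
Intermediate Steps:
$A{\left(R \right)} = 1$
$Y = 1$
$V{\left(p \right)} = -50$ ($V{\left(p \right)} = -49 - 1 = -50$)
$\frac{1}{k + \left(\frac{V{\left(-93 \right)}}{\sqrt{-24411 - 21689}} + \frac{27394}{-7301}\right)} = \frac{1}{-74936 + \left(- \frac{50}{\sqrt{-24411 - 21689}} + \frac{27394}{-7301}\right)} = \frac{1}{-74936 + \left(- \frac{50}{\sqrt{-46100}} + 27394 \left(- \frac{1}{7301}\right)\right)} = \frac{1}{-74936 - \left(\frac{27394}{7301} + \frac{50}{10 i \sqrt{461}}\right)} = \frac{1}{-74936 - \left(\frac{27394}{7301} + 50 \left(- \frac{i \sqrt{461}}{4610}\right)\right)} = \frac{1}{-74936 - \left(\frac{27394}{7301} - \frac{5 i \sqrt{461}}{461}\right)} = \frac{1}{- \frac{547135130}{7301} + \frac{5 i \sqrt{461}}{461}}$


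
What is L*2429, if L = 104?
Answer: 252616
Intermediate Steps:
L*2429 = 104*2429 = 252616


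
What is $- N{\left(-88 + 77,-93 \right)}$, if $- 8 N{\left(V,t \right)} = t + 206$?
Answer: $\frac{113}{8} \approx 14.125$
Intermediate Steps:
$N{\left(V,t \right)} = - \frac{103}{4} - \frac{t}{8}$ ($N{\left(V,t \right)} = - \frac{t + 206}{8} = - \frac{206 + t}{8} = - \frac{103}{4} - \frac{t}{8}$)
$- N{\left(-88 + 77,-93 \right)} = - (- \frac{103}{4} - - \frac{93}{8}) = - (- \frac{103}{4} + \frac{93}{8}) = \left(-1\right) \left(- \frac{113}{8}\right) = \frac{113}{8}$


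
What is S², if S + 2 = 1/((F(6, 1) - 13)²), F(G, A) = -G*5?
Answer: 13667809/3418801 ≈ 3.9978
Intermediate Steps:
F(G, A) = -5*G
S = -3697/1849 (S = -2 + 1/((-5*6 - 13)²) = -2 + 1/((-30 - 13)²) = -2 + 1/((-43)²) = -2 + 1/1849 = -3697/1849 ≈ -1.9995)
S² = (-3697/1849)² = 13667809/3418801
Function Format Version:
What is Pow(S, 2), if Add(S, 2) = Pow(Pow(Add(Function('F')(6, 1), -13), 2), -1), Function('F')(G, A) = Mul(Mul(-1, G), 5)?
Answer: Rational(13667809, 3418801) ≈ 3.9978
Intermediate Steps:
Function('F')(G, A) = Mul(-5, G)
S = Rational(-3697, 1849) (S = Add(-2, Pow(Pow(Add(Mul(-5, 6), -13), 2), -1)) = Add(-2, Pow(Pow(Add(-30, -13), 2), -1)) = Add(-2, Pow(Pow(-43, 2), -1)) = Add(-2, Pow(1849, -1)) = Add(-2, Rational(1, 1849)) = Rational(-3697, 1849) ≈ -1.9995)
Pow(S, 2) = Pow(Rational(-3697, 1849), 2) = Rational(13667809, 3418801)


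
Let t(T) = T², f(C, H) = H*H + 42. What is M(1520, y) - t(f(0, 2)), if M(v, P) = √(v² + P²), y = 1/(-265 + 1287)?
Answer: -2116 + √2413175833601/1022 ≈ -596.00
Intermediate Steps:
f(C, H) = 42 + H² (f(C, H) = H² + 42 = 42 + H²)
y = 1/1022 ≈ 0.00097847
M(v, P) = √(P² + v²)
M(1520, y) - t(f(0, 2)) = √((1/1022)² + 1520²) - (42 + 2²)² = √(1/1044484 + 2310400) - (42 + 4)² = √(2413175833601/1044484) - 1*46² = √2413175833601/1022 - 1*2116 = √2413175833601/1022 - 2116 = -2116 + √2413175833601/1022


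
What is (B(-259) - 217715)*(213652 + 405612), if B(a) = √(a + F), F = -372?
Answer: -134823061760 + 619264*I*√631 ≈ -1.3482e+11 + 1.5556e+7*I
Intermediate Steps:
B(a) = √(-372 + a) (B(a) = √(a - 372) = √(-372 + a))
(B(-259) - 217715)*(213652 + 405612) = (√(-372 - 259) - 217715)*(213652 + 405612) = (√(-631) - 217715)*619264 = (I*√631 - 217715)*619264 = (-217715 + I*√631)*619264 = -134823061760 + 619264*I*√631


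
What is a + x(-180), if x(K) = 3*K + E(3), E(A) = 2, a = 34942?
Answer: 34404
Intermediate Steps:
x(K) = 2 + 3*K (x(K) = 3*K + 2 = 2 + 3*K)
a + x(-180) = 34942 + (2 + 3*(-180)) = 34942 + (2 - 540) = 34942 - 538 = 34404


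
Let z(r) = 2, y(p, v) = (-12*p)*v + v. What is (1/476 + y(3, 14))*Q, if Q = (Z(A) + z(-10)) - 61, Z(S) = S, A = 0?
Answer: 13761101/476 ≈ 28910.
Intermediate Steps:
y(p, v) = v - 12*p*v (y(p, v) = -12*p*v + v = v - 12*p*v)
Q = -59 (Q = (0 + 2) - 61 = 2 - 61 = -59)
(1/476 + y(3, 14))*Q = (1/476 + 14*(1 - 12*3))*(-59) = (1/476 + 14*(1 - 36))*(-59) = (1/476 + 14*(-35))*(-59) = (1/476 - 490)*(-59) = -233239/476*(-59) = 13761101/476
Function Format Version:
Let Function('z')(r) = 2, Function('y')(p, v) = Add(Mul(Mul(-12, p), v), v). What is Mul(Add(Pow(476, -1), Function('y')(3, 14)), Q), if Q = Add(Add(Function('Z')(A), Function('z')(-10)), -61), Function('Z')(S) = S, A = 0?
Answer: Rational(13761101, 476) ≈ 28910.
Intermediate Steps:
Function('y')(p, v) = Add(v, Mul(-12, p, v)) (Function('y')(p, v) = Add(Mul(-12, p, v), v) = Add(v, Mul(-12, p, v)))
Q = -59 (Q = Add(Add(0, 2), -61) = Add(2, -61) = -59)
Mul(Add(Pow(476, -1), Function('y')(3, 14)), Q) = Mul(Add(Pow(476, -1), Mul(14, Add(1, Mul(-12, 3)))), -59) = Mul(Add(Rational(1, 476), Mul(14, Add(1, -36))), -59) = Mul(Add(Rational(1, 476), Mul(14, -35)), -59) = Mul(Add(Rational(1, 476), -490), -59) = Mul(Rational(-233239, 476), -59) = Rational(13761101, 476)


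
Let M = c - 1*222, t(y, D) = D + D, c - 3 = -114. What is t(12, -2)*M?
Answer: 1332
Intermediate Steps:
c = -111 (c = 3 - 114 = -111)
t(y, D) = 2*D
M = -333 (M = -111 - 1*222 = -111 - 222 = -333)
t(12, -2)*M = (2*(-2))*(-333) = -4*(-333) = 1332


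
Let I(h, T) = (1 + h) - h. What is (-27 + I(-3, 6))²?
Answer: 676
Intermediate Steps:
I(h, T) = 1
(-27 + I(-3, 6))² = (-27 + 1)² = (-26)² = 676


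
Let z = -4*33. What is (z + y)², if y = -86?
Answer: 47524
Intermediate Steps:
z = -132
(z + y)² = (-132 - 86)² = (-218)² = 47524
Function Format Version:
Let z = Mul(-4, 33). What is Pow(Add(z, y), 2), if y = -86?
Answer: 47524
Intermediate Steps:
z = -132
Pow(Add(z, y), 2) = Pow(Add(-132, -86), 2) = Pow(-218, 2) = 47524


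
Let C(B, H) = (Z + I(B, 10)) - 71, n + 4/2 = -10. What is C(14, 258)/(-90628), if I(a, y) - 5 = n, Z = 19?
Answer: 59/90628 ≈ 0.00065101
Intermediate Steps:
n = -12 (n = -2 - 10 = -12)
I(a, y) = -7 (I(a, y) = 5 - 12 = -7)
C(B, H) = -59 (C(B, H) = (19 - 7) - 71 = 12 - 71 = -59)
C(14, 258)/(-90628) = -59/(-90628) = -59*(-1/90628) = 59/90628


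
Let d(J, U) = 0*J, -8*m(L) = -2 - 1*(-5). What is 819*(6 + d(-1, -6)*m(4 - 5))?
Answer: 4914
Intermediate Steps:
m(L) = -3/8 (m(L) = -(-2 - 1*(-5))/8 = -(-2 + 5)/8 = -1/8*3 = -3/8)
d(J, U) = 0
819*(6 + d(-1, -6)*m(4 - 5)) = 819*(6 + 0*(-3/8)) = 819*(6 + 0) = 819*6 = 4914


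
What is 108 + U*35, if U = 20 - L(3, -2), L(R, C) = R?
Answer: 703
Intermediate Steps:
U = 17 (U = 20 - 1*3 = 20 - 3 = 17)
108 + U*35 = 108 + 17*35 = 108 + 595 = 703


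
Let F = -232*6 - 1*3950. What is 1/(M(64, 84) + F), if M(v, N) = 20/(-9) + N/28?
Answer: -9/48071 ≈ -0.00018722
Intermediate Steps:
M(v, N) = -20/9 + N/28 (M(v, N) = 20*(-1/9) + N*(1/28) = -20/9 + N/28)
F = -5342 (F = -1392 - 3950 = -5342)
1/(M(64, 84) + F) = 1/((-20/9 + (1/28)*84) - 5342) = 1/((-20/9 + 3) - 5342) = 1/(7/9 - 5342) = 1/(-48071/9) = -9/48071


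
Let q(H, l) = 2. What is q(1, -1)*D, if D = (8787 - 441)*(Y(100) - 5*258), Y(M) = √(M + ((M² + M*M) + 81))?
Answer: -21532680 + 517452*√21 ≈ -1.9161e+7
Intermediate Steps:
Y(M) = √(81 + M + 2*M²) (Y(M) = √(M + ((M² + M²) + 81)) = √(M + (2*M² + 81)) = √(M + (81 + 2*M²)) = √(81 + M + 2*M²))
D = -10766340 + 258726*√21 (D = (8787 - 441)*(√(81 + 100 + 2*100²) - 5*258) = 8346*(√(81 + 100 + 2*10000) - 1290) = 8346*(√(81 + 100 + 20000) - 1290) = 8346*(√20181 - 1290) = 8346*(31*√21 - 1290) = 8346*(-1290 + 31*√21) = -10766340 + 258726*√21 ≈ -9.5807e+6)
q(1, -1)*D = 2*(-10766340 + 258726*√21) = -21532680 + 517452*√21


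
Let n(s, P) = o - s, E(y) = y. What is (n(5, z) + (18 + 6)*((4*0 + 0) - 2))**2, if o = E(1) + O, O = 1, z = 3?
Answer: 2601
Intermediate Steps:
o = 2 (o = 1 + 1 = 2)
n(s, P) = 2 - s
(n(5, z) + (18 + 6)*((4*0 + 0) - 2))**2 = ((2 - 1*5) + (18 + 6)*((4*0 + 0) - 2))**2 = ((2 - 5) + 24*((0 + 0) - 2))**2 = (-3 + 24*(0 - 2))**2 = (-3 + 24*(-2))**2 = (-3 - 48)**2 = (-51)**2 = 2601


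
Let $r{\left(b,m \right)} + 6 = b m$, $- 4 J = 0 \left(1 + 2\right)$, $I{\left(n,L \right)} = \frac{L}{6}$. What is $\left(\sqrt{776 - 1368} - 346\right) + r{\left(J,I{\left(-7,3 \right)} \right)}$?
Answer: $-352 + 4 i \sqrt{37} \approx -352.0 + 24.331 i$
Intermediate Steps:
$I{\left(n,L \right)} = \frac{L}{6}$ ($I{\left(n,L \right)} = L \frac{1}{6} = \frac{L}{6}$)
$J = 0$ ($J = - \frac{0 \left(1 + 2\right)}{4} = - \frac{0 \cdot 3}{4} = \left(- \frac{1}{4}\right) 0 = 0$)
$r{\left(b,m \right)} = -6 + b m$
$\left(\sqrt{776 - 1368} - 346\right) + r{\left(J,I{\left(-7,3 \right)} \right)} = \left(\sqrt{776 - 1368} - 346\right) - \left(6 + 0 \cdot \frac{1}{6} \cdot 3\right) = \left(\sqrt{-592} - 346\right) + \left(-6 + 0 \cdot \frac{1}{2}\right) = \left(4 i \sqrt{37} - 346\right) + \left(-6 + 0\right) = \left(-346 + 4 i \sqrt{37}\right) - 6 = -352 + 4 i \sqrt{37}$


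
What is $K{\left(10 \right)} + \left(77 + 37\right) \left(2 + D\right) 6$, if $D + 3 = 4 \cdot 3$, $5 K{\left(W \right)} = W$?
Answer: $7526$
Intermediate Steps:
$K{\left(W \right)} = \frac{W}{5}$
$D = 9$ ($D = -3 + 4 \cdot 3 = -3 + 12 = 9$)
$K{\left(10 \right)} + \left(77 + 37\right) \left(2 + D\right) 6 = \frac{1}{5} \cdot 10 + \left(77 + 37\right) \left(2 + 9\right) 6 = 2 + 114 \cdot 11 \cdot 6 = 2 + 114 \cdot 66 = 2 + 7524 = 7526$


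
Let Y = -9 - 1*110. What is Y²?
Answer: 14161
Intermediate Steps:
Y = -119 (Y = -9 - 110 = -119)
Y² = (-119)² = 14161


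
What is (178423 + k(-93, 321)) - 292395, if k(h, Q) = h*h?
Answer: -105323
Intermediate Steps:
k(h, Q) = h**2
(178423 + k(-93, 321)) - 292395 = (178423 + (-93)**2) - 292395 = (178423 + 8649) - 292395 = 187072 - 292395 = -105323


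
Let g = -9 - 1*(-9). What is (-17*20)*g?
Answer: 0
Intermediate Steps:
g = 0 (g = -9 + 9 = 0)
(-17*20)*g = -17*20*0 = -340*0 = 0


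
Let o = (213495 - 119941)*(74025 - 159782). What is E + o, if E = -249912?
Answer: -8023160290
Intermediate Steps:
o = -8022910378 (o = 93554*(-85757) = -8022910378)
E + o = -249912 - 8022910378 = -8023160290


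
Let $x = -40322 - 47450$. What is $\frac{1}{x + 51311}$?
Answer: $- \frac{1}{36461} \approx -2.7427 \cdot 10^{-5}$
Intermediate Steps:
$x = -87772$ ($x = -40322 - 47450 = -87772$)
$\frac{1}{x + 51311} = \frac{1}{-87772 + 51311} = \frac{1}{-36461} = - \frac{1}{36461}$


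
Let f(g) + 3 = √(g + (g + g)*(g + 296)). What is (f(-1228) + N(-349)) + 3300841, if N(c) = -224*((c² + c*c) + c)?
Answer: -51187834 + 18*√7061 ≈ -5.1186e+7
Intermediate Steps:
N(c) = -448*c² - 224*c (N(c) = -224*((c² + c²) + c) = -224*(2*c² + c) = -224*(c + 2*c²) = -448*c² - 224*c)
f(g) = -3 + √(g + 2*g*(296 + g)) (f(g) = -3 + √(g + (g + g)*(g + 296)) = -3 + √(g + (2*g)*(296 + g)) = -3 + √(g + 2*g*(296 + g)))
(f(-1228) + N(-349)) + 3300841 = ((-3 + √(-1228*(593 + 2*(-1228)))) - 224*(-349)*(1 + 2*(-349))) + 3300841 = ((-3 + √(-1228*(593 - 2456))) - 224*(-349)*(1 - 698)) + 3300841 = ((-3 + √(-1228*(-1863))) - 224*(-349)*(-697)) + 3300841 = ((-3 + √2287764) - 54488672) + 3300841 = ((-3 + 18*√7061) - 54488672) + 3300841 = (-54488675 + 18*√7061) + 3300841 = -51187834 + 18*√7061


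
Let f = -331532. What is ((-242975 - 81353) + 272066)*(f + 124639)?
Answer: 10812641966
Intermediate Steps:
((-242975 - 81353) + 272066)*(f + 124639) = ((-242975 - 81353) + 272066)*(-331532 + 124639) = (-324328 + 272066)*(-206893) = -52262*(-206893) = 10812641966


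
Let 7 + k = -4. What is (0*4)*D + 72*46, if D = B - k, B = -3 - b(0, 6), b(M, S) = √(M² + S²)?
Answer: 3312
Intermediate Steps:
k = -11 (k = -7 - 4 = -11)
B = -9 (B = -3 - √(0² + 6²) = -3 - √(0 + 36) = -3 - √36 = -3 - 1*6 = -3 - 6 = -9)
D = 2 (D = -9 - 1*(-11) = -9 + 11 = 2)
(0*4)*D + 72*46 = (0*4)*2 + 72*46 = 0*2 + 3312 = 0 + 3312 = 3312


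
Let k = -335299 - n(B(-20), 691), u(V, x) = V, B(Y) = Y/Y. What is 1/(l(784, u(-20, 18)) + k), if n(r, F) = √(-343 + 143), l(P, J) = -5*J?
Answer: I/(-335199*I + 10*√2) ≈ -2.9833e-6 + 1.2587e-10*I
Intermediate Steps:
B(Y) = 1
n(r, F) = 10*I*√2 (n(r, F) = √(-200) = 10*I*√2)
k = -335299 - 10*I*√2 ≈ -3.353e+5 - 14.142*I
1/(l(784, u(-20, 18)) + k) = 1/(-5*(-20) + (-335299 - 10*I*√2)) = 1/(100 + (-335299 - 10*I*√2)) = 1/(-335199 - 10*I*√2)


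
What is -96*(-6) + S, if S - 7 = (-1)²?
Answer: 584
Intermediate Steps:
S = 8 (S = 7 + (-1)² = 7 + 1 = 8)
-96*(-6) + S = -96*(-6) + 8 = 576 + 8 = 584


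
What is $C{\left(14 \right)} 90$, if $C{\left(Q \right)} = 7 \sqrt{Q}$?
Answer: $630 \sqrt{14} \approx 2357.2$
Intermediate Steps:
$C{\left(14 \right)} 90 = 7 \sqrt{14} \cdot 90 = 630 \sqrt{14}$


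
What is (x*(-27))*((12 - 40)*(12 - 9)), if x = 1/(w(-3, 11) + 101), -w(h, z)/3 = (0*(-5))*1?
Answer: 2268/101 ≈ 22.455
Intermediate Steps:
w(h, z) = 0 (w(h, z) = -3*0*(-5) = -0 = -3*0 = 0)
x = 1/101 (x = 1/(0 + 101) = 1/101 ≈ 0.0099010)
(x*(-27))*((12 - 40)*(12 - 9)) = ((1/101)*(-27))*((12 - 40)*(12 - 9)) = -(-756)*3/101 = -27/101*(-84) = 2268/101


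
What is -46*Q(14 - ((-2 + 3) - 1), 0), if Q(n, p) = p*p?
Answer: 0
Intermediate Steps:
Q(n, p) = p²
-46*Q(14 - ((-2 + 3) - 1), 0) = -46*0² = -46*0 = 0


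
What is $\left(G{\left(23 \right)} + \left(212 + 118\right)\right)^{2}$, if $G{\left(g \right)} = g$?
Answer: $124609$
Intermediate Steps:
$\left(G{\left(23 \right)} + \left(212 + 118\right)\right)^{2} = \left(23 + \left(212 + 118\right)\right)^{2} = \left(23 + 330\right)^{2} = 353^{2} = 124609$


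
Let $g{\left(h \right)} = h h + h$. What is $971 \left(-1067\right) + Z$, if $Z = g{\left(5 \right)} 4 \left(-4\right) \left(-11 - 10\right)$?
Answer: $-1025977$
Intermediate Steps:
$g{\left(h \right)} = h + h^{2}$ ($g{\left(h \right)} = h^{2} + h = h + h^{2}$)
$Z = 10080$ ($Z = 5 \left(1 + 5\right) 4 \left(-4\right) \left(-11 - 10\right) = 5 \cdot 6 \cdot 4 \left(-4\right) \left(-21\right) = 30 \cdot 4 \left(-4\right) \left(-21\right) = 120 \left(-4\right) \left(-21\right) = \left(-480\right) \left(-21\right) = 10080$)
$971 \left(-1067\right) + Z = 971 \left(-1067\right) + 10080 = -1036057 + 10080 = -1025977$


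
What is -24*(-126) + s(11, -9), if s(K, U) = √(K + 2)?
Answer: 3024 + √13 ≈ 3027.6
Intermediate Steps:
s(K, U) = √(2 + K)
-24*(-126) + s(11, -9) = -24*(-126) + √(2 + 11) = 3024 + √13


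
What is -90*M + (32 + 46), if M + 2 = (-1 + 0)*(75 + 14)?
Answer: 8268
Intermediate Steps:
M = -91 (M = -2 + (-1 + 0)*(75 + 14) = -2 - 1*89 = -2 - 89 = -91)
-90*M + (32 + 46) = -90*(-91) + (32 + 46) = 8190 + 78 = 8268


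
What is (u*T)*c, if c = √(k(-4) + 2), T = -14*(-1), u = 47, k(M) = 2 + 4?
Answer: 1316*√2 ≈ 1861.1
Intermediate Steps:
k(M) = 6
T = 14
c = 2*√2 (c = √(6 + 2) = √8 = 2*√2 ≈ 2.8284)
(u*T)*c = (47*14)*(2*√2) = 658*(2*√2) = 1316*√2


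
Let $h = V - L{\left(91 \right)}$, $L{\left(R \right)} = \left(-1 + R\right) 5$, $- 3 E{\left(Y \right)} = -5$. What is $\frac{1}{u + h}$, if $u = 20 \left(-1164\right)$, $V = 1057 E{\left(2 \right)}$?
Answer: $- \frac{3}{65905} \approx -4.552 \cdot 10^{-5}$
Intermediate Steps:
$E{\left(Y \right)} = \frac{5}{3}$ ($E{\left(Y \right)} = \left(- \frac{1}{3}\right) \left(-5\right) = \frac{5}{3}$)
$L{\left(R \right)} = -5 + 5 R$
$V = \frac{5285}{3}$ ($V = 1057 \cdot \frac{5}{3} = \frac{5285}{3} \approx 1761.7$)
$u = -23280$
$h = \frac{3935}{3}$ ($h = \frac{5285}{3} - \left(-5 + 5 \cdot 91\right) = \frac{5285}{3} - \left(-5 + 455\right) = \frac{5285}{3} - 450 = \frac{3935}{3} \approx 1311.7$)
$\frac{1}{u + h} = \frac{1}{-23280 + \frac{3935}{3}} = \frac{1}{- \frac{65905}{3}} = - \frac{3}{65905}$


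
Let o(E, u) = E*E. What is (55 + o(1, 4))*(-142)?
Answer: -7952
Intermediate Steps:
o(E, u) = E**2
(55 + o(1, 4))*(-142) = (55 + 1**2)*(-142) = (55 + 1)*(-142) = 56*(-142) = -7952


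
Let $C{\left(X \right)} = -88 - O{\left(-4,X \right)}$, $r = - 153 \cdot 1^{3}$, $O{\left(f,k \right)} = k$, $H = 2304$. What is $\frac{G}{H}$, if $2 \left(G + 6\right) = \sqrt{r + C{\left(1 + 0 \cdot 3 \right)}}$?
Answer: $- \frac{1}{384} + \frac{11 i \sqrt{2}}{4608} \approx -0.0026042 + 0.0033759 i$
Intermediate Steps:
$r = -153$ ($r = \left(-153\right) 1 = -153$)
$C{\left(X \right)} = -88 - X$
$G = -6 + \frac{11 i \sqrt{2}}{2}$ ($G = -6 + \frac{\sqrt{-153 - 89}}{2} = -6 + \frac{\sqrt{-242}}{2} = -6 + \frac{11 i \sqrt{2}}{2} \approx -6.0 + 7.7782 i$)
$\frac{G}{H} = \frac{-6 + \frac{11 i \sqrt{2}}{2}}{2304} = \left(-6 + \frac{11 i \sqrt{2}}{2}\right) \frac{1}{2304} = - \frac{1}{384} + \frac{11 i \sqrt{2}}{4608}$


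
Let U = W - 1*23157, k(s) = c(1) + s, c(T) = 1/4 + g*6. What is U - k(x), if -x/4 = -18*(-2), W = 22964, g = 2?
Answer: -245/4 ≈ -61.250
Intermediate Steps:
c(T) = 49/4 (c(T) = 1/4 + 2*6 = ¼ + 12 = 49/4)
x = -144 (x = -(-36)*2*(-2) = -(-36)*(-4) = -4*36 = -144)
k(s) = 49/4 + s
U = -193 (U = 22964 - 1*23157 = 22964 - 23157 = -193)
U - k(x) = -193 - (49/4 - 144) = -193 - 1*(-527/4) = -193 + 527/4 = -245/4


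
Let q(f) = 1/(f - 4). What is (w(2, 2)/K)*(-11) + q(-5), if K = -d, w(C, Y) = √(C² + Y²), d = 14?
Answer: -⅑ + 11*√2/7 ≈ 2.1112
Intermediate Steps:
K = -14 (K = -1*14 = -14)
q(f) = 1/(-4 + f)
(w(2, 2)/K)*(-11) + q(-5) = (√(2² + 2²)/(-14))*(-11) + 1/(-4 - 5) = (√(4 + 4)*(-1/14))*(-11) + 1/(-9) = (√8*(-1/14))*(-11) - ⅑ = ((2*√2)*(-1/14))*(-11) - ⅑ = -√2/7*(-11) - ⅑ = 11*√2/7 - ⅑ = -⅑ + 11*√2/7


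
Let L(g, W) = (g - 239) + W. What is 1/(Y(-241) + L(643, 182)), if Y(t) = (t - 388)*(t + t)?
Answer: 1/303764 ≈ 3.2920e-6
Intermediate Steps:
Y(t) = 2*t*(-388 + t) (Y(t) = (-388 + t)*(2*t) = 2*t*(-388 + t))
L(g, W) = -239 + W + g (L(g, W) = (-239 + g) + W = -239 + W + g)
1/(Y(-241) + L(643, 182)) = 1/(2*(-241)*(-388 - 241) + (-239 + 182 + 643)) = 1/(2*(-241)*(-629) + 586) = 1/(303178 + 586) = 1/303764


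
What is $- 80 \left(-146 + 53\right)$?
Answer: $7440$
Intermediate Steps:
$- 80 \left(-146 + 53\right) = \left(-80\right) \left(-93\right) = 7440$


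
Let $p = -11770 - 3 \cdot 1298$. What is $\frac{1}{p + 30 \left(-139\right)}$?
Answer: $- \frac{1}{19834} \approx -5.0418 \cdot 10^{-5}$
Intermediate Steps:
$p = -15664$ ($p = -11770 - 3894 = -15664$)
$\frac{1}{p + 30 \left(-139\right)} = \frac{1}{-15664 + 30 \left(-139\right)} = \frac{1}{-15664 - 4170} = \frac{1}{-19834} = - \frac{1}{19834}$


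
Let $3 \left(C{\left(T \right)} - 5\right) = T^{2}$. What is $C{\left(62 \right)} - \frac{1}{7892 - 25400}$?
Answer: $\frac{22521125}{17508} \approx 1286.3$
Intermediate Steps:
$C{\left(T \right)} = 5 + \frac{T^{2}}{3}$
$C{\left(62 \right)} - \frac{1}{7892 - 25400} = \left(5 + \frac{62^{2}}{3}\right) - \frac{1}{7892 - 25400} = \left(5 + \frac{1}{3} \cdot 3844\right) - \frac{1}{-17508} = \left(5 + \frac{3844}{3}\right) - - \frac{1}{17508} = \frac{3859}{3} + \frac{1}{17508} = \frac{22521125}{17508}$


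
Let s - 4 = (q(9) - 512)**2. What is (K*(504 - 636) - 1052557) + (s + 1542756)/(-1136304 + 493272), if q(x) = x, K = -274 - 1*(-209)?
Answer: -671312414033/643032 ≈ -1.0440e+6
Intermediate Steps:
K = -65 (K = -274 + 209 = -65)
s = 253013 (s = 4 + (9 - 512)**2 = 4 + (-503)**2 = 4 + 253009 = 253013)
(K*(504 - 636) - 1052557) + (s + 1542756)/(-1136304 + 493272) = (-65*(504 - 636) - 1052557) + (253013 + 1542756)/(-1136304 + 493272) = (-65*(-132) - 1052557) + 1795769/(-643032) = (8580 - 1052557) + 1795769*(-1/643032) = -1043977 - 1795769/643032 = -671312414033/643032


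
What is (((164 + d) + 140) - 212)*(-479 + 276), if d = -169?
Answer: 15631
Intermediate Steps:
(((164 + d) + 140) - 212)*(-479 + 276) = (((164 - 169) + 140) - 212)*(-479 + 276) = ((-5 + 140) - 212)*(-203) = (135 - 212)*(-203) = -77*(-203) = 15631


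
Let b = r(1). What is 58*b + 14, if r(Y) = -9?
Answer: -508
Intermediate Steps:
b = -9
58*b + 14 = 58*(-9) + 14 = -522 + 14 = -508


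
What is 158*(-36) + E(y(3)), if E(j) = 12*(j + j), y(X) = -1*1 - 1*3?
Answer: -5784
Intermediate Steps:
y(X) = -4 (y(X) = -1 - 3 = -4)
E(j) = 24*j (E(j) = 12*(2*j) = 24*j)
158*(-36) + E(y(3)) = 158*(-36) + 24*(-4) = -5688 - 96 = -5784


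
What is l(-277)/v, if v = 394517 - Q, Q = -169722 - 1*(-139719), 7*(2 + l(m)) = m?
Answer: -291/2971640 ≈ -9.7926e-5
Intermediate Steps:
l(m) = -2 + m/7
Q = -30003 (Q = -169722 + 139719 = -30003)
v = 424520 (v = 394517 - 1*(-30003) = 394517 + 30003 = 424520)
l(-277)/v = (-2 + (⅐)*(-277))/424520 = (-2 - 277/7)*(1/424520) = -291/7*1/424520 = -291/2971640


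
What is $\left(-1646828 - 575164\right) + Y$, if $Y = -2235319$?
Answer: $-4457311$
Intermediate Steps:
$\left(-1646828 - 575164\right) + Y = \left(-1646828 - 575164\right) - 2235319 = -2221992 - 2235319 = -4457311$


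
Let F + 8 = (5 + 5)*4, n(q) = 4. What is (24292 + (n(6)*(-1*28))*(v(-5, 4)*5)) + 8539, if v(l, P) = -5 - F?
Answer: 53551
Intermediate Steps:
F = 32 (F = -8 + (5 + 5)*4 = -8 + 10*4 = -8 + 40 = 32)
v(l, P) = -37 (v(l, P) = -5 - 1*32 = -5 - 32 = -37)
(24292 + (n(6)*(-1*28))*(v(-5, 4)*5)) + 8539 = (24292 + (4*(-1*28))*(-37*5)) + 8539 = (24292 + (4*(-28))*(-185)) + 8539 = (24292 - 112*(-185)) + 8539 = (24292 + 20720) + 8539 = 45012 + 8539 = 53551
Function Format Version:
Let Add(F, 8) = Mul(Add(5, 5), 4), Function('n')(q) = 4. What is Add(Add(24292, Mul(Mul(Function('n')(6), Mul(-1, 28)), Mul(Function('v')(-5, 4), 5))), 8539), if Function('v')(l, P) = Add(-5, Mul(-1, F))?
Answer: 53551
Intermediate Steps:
F = 32 (F = Add(-8, Mul(Add(5, 5), 4)) = Add(-8, Mul(10, 4)) = Add(-8, 40) = 32)
Function('v')(l, P) = -37 (Function('v')(l, P) = Add(-5, Mul(-1, 32)) = Add(-5, -32) = -37)
Add(Add(24292, Mul(Mul(Function('n')(6), Mul(-1, 28)), Mul(Function('v')(-5, 4), 5))), 8539) = Add(Add(24292, Mul(Mul(4, Mul(-1, 28)), Mul(-37, 5))), 8539) = Add(Add(24292, Mul(Mul(4, -28), -185)), 8539) = Add(Add(24292, Mul(-112, -185)), 8539) = Add(Add(24292, 20720), 8539) = Add(45012, 8539) = 53551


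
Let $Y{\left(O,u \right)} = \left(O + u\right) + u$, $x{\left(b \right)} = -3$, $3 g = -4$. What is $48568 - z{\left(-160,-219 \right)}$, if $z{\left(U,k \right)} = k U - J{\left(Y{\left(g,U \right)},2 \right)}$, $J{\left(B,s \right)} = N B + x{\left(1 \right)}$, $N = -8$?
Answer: $\frac{48287}{3} \approx 16096.0$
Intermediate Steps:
$g = - \frac{4}{3}$ ($g = \frac{1}{3} \left(-4\right) = - \frac{4}{3} \approx -1.3333$)
$Y{\left(O,u \right)} = O + 2 u$
$J{\left(B,s \right)} = -3 - 8 B$ ($J{\left(B,s \right)} = - 8 B - 3 = -3 - 8 B$)
$z{\left(U,k \right)} = - \frac{23}{3} + 16 U + U k$ ($z{\left(U,k \right)} = k U - \left(-3 - 8 \left(- \frac{4}{3} + 2 U\right)\right) = U k - \left(-3 - \left(- \frac{32}{3} + 16 U\right)\right) = U k - \left(\frac{23}{3} - 16 U\right) = U k + \left(- \frac{23}{3} + 16 U\right) = - \frac{23}{3} + 16 U + U k$)
$48568 - z{\left(-160,-219 \right)} = 48568 - \left(- \frac{23}{3} + 16 \left(-160\right) - -35040\right) = 48568 - \left(- \frac{23}{3} - 2560 + 35040\right) = 48568 - \frac{97417}{3} = \frac{48287}{3}$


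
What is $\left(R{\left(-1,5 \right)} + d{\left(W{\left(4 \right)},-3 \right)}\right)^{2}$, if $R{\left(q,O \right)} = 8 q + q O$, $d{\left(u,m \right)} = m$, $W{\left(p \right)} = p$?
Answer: $256$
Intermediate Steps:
$R{\left(q,O \right)} = 8 q + O q$
$\left(R{\left(-1,5 \right)} + d{\left(W{\left(4 \right)},-3 \right)}\right)^{2} = \left(- (8 + 5) - 3\right)^{2} = \left(\left(-1\right) 13 - 3\right)^{2} = \left(-13 - 3\right)^{2} = \left(-16\right)^{2} = 256$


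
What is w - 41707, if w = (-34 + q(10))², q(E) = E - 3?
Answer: -40978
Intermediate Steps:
q(E) = -3 + E
w = 729 (w = (-34 + (-3 + 10))² = (-34 + 7)² = (-27)² = 729)
w - 41707 = 729 - 41707 = -40978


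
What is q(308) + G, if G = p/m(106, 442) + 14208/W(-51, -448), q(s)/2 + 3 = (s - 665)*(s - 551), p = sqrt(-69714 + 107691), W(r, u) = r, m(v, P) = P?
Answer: 2944696/17 + sqrt(37977)/442 ≈ 1.7322e+5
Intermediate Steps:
p = sqrt(37977) ≈ 194.88
q(s) = -6 + 2*(-665 + s)*(-551 + s) (q(s) = -6 + 2*((s - 665)*(s - 551)) = -6 + 2*((-665 + s)*(-551 + s)) = -6 + 2*(-665 + s)*(-551 + s))
G = -4736/17 + sqrt(37977)/442 (G = sqrt(37977)/442 + 14208/(-51) = sqrt(37977)*(1/442) + 14208*(-1/51) = sqrt(37977)/442 - 4736/17 = -4736/17 + sqrt(37977)/442 ≈ -278.15)
q(308) + G = (732824 - 2432*308 + 2*308**2) + (-4736/17 + sqrt(37977)/442) = (732824 - 749056 + 2*94864) + (-4736/17 + sqrt(37977)/442) = (732824 - 749056 + 189728) + (-4736/17 + sqrt(37977)/442) = 173496 + (-4736/17 + sqrt(37977)/442) = 2944696/17 + sqrt(37977)/442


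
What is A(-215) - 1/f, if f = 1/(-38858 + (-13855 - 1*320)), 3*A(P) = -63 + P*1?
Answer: 158821/3 ≈ 52940.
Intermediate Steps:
A(P) = -21 + P/3 (A(P) = (-63 + P*1)/3 = (-63 + P)/3 = -21 + P/3)
f = -1/53033 (f = 1/(-38858 + (-13855 - 320)) = 1/(-38858 - 14175) = 1/(-53033) = -1/53033 ≈ -1.8856e-5)
A(-215) - 1/f = (-21 + (⅓)*(-215)) - 1/(-1/53033) = (-21 - 215/3) - 1*(-53033) = -278/3 + 53033 = 158821/3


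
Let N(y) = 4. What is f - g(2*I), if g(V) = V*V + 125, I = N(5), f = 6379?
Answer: 6190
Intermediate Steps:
I = 4
g(V) = 125 + V² (g(V) = V² + 125 = 125 + V²)
f - g(2*I) = 6379 - (125 + (2*4)²) = 6379 - (125 + 8²) = 6379 - (125 + 64) = 6379 - 1*189 = 6379 - 189 = 6190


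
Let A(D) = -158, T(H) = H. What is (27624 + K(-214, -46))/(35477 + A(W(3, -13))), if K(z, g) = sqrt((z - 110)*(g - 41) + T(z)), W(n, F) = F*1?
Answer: 9208/11773 + sqrt(27974)/35319 ≈ 0.78686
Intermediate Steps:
W(n, F) = F
K(z, g) = sqrt(z + (-110 + z)*(-41 + g)) (K(z, g) = sqrt((z - 110)*(g - 41) + z) = sqrt((-110 + z)*(-41 + g) + z) = sqrt(z + (-110 + z)*(-41 + g)))
(27624 + K(-214, -46))/(35477 + A(W(3, -13))) = (27624 + sqrt(4510 - 110*(-46) - 40*(-214) - 46*(-214)))/(35477 - 158) = (27624 + sqrt(4510 + 5060 + 8560 + 9844))/35319 = (27624 + sqrt(27974))*(1/35319) = 9208/11773 + sqrt(27974)/35319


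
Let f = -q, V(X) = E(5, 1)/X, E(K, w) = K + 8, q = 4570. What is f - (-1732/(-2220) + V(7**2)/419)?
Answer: -52082698988/11394705 ≈ -4570.8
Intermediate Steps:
E(K, w) = 8 + K
V(X) = 13/X (V(X) = (8 + 5)/X = 13/X)
f = -4570 (f = -1*4570 = -4570)
f - (-1732/(-2220) + V(7**2)/419) = -4570 - (-1732/(-2220) + (13/(7**2))/419) = -4570 - (-1732*(-1/2220) + (13/49)*(1/419)) = -4570 - (433/555 + (13*(1/49))*(1/419)) = -4570 - (433/555 + (13/49)*(1/419)) = -4570 - (433/555 + 13/20531) = -4570 - 1*8897138/11394705 = -4570 - 8897138/11394705 = -52082698988/11394705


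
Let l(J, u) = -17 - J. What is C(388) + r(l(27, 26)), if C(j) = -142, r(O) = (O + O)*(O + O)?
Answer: 7602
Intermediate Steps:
r(O) = 4*O² (r(O) = (2*O)*(2*O) = 4*O²)
C(388) + r(l(27, 26)) = -142 + 4*(-17 - 1*27)² = -142 + 4*(-17 - 27)² = -142 + 4*(-44)² = -142 + 4*1936 = -142 + 7744 = 7602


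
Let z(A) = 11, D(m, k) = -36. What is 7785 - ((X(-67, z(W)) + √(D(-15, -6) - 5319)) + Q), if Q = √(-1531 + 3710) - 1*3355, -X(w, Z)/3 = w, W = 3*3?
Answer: 10939 - √2179 - 3*I*√595 ≈ 10892.0 - 73.178*I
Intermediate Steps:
W = 9
X(w, Z) = -3*w
Q = -3355 + √2179 (Q = √2179 - 3355 = -3355 + √2179 ≈ -3308.3)
7785 - ((X(-67, z(W)) + √(D(-15, -6) - 5319)) + Q) = 7785 - ((-3*(-67) + √(-36 - 5319)) + (-3355 + √2179)) = 7785 - ((201 + √(-5355)) + (-3355 + √2179)) = 7785 - ((201 + 3*I*√595) + (-3355 + √2179)) = 7785 - (-3154 + √2179 + 3*I*√595) = 7785 + (3154 - √2179 - 3*I*√595) = 10939 - √2179 - 3*I*√595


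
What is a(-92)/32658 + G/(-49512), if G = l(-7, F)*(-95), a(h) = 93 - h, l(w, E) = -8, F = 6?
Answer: -217505/22457818 ≈ -0.0096850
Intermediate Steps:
G = 760 (G = -8*(-95) = 760)
a(-92)/32658 + G/(-49512) = (93 - 1*(-92))/32658 + 760/(-49512) = (93 + 92)*(1/32658) + 760*(-1/49512) = 185*(1/32658) - 95/6189 = 185/32658 - 95/6189 = -217505/22457818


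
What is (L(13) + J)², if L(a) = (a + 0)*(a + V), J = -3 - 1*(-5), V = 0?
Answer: 29241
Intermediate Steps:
J = 2 (J = -3 + 5 = 2)
L(a) = a² (L(a) = (a + 0)*(a + 0) = a*a = a²)
(L(13) + J)² = (13² + 2)² = (169 + 2)² = 171² = 29241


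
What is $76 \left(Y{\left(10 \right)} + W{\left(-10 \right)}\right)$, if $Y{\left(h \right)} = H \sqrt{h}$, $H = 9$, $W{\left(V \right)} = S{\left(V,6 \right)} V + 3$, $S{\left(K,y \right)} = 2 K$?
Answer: $15428 + 684 \sqrt{10} \approx 17591.0$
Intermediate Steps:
$W{\left(V \right)} = 3 + 2 V^{2}$ ($W{\left(V \right)} = 2 V V + 3 = 2 V^{2} + 3 = 3 + 2 V^{2}$)
$Y{\left(h \right)} = 9 \sqrt{h}$
$76 \left(Y{\left(10 \right)} + W{\left(-10 \right)}\right) = 76 \left(9 \sqrt{10} + \left(3 + 2 \left(-10\right)^{2}\right)\right) = 76 \left(9 \sqrt{10} + \left(3 + 2 \cdot 100\right)\right) = 76 \left(9 \sqrt{10} + \left(3 + 200\right)\right) = 76 \left(9 \sqrt{10} + 203\right) = 76 \left(203 + 9 \sqrt{10}\right) = 15428 + 684 \sqrt{10}$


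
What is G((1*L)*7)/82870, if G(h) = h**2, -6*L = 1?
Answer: 49/2983320 ≈ 1.6425e-5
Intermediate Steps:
L = -1/6 (L = -1/6*1 = -1/6 ≈ -0.16667)
G((1*L)*7)/82870 = ((1*(-1/6))*7)**2/82870 = (-1/6*7)**2*(1/82870) = (-7/6)**2*(1/82870) = (49/36)*(1/82870) = 49/2983320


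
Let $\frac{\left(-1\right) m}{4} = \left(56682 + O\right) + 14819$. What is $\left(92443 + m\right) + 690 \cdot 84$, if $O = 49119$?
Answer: $-332077$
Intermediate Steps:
$m = -482480$ ($m = - 4 \left(\left(56682 + 49119\right) + 14819\right) = - 4 \left(105801 + 14819\right) = \left(-4\right) 120620 = -482480$)
$\left(92443 + m\right) + 690 \cdot 84 = \left(92443 - 482480\right) + 690 \cdot 84 = -390037 + 57960 = -332077$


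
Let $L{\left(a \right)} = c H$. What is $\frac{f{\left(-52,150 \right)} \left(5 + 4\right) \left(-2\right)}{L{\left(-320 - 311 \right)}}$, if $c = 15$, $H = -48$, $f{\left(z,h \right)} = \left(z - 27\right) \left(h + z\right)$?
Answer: $- \frac{3871}{20} \approx -193.55$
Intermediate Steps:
$f{\left(z,h \right)} = \left(-27 + z\right) \left(h + z\right)$
$L{\left(a \right)} = -720$ ($L{\left(a \right)} = 15 \left(-48\right) = -720$)
$\frac{f{\left(-52,150 \right)} \left(5 + 4\right) \left(-2\right)}{L{\left(-320 - 311 \right)}} = \frac{\left(\left(-52\right)^{2} - 4050 - -1404 + 150 \left(-52\right)\right) \left(5 + 4\right) \left(-2\right)}{-720} = \left(2704 - 4050 + 1404 - 7800\right) 9 \left(-2\right) \left(- \frac{1}{720}\right) = \left(-7742\right) \left(-18\right) \left(- \frac{1}{720}\right) = 139356 \left(- \frac{1}{720}\right) = - \frac{3871}{20}$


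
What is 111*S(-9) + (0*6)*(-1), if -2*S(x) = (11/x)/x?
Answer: -407/54 ≈ -7.5370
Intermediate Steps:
S(x) = -11/(2*x²) (S(x) = -11/x/(2*x) = -11/(2*x²))
111*S(-9) + (0*6)*(-1) = 111*(-11/2/(-9)²) + (0*6)*(-1) = 111*(-11/2*1/81) + 0*(-1) = 111*(-11/162) + 0 = -407/54 + 0 = -407/54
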